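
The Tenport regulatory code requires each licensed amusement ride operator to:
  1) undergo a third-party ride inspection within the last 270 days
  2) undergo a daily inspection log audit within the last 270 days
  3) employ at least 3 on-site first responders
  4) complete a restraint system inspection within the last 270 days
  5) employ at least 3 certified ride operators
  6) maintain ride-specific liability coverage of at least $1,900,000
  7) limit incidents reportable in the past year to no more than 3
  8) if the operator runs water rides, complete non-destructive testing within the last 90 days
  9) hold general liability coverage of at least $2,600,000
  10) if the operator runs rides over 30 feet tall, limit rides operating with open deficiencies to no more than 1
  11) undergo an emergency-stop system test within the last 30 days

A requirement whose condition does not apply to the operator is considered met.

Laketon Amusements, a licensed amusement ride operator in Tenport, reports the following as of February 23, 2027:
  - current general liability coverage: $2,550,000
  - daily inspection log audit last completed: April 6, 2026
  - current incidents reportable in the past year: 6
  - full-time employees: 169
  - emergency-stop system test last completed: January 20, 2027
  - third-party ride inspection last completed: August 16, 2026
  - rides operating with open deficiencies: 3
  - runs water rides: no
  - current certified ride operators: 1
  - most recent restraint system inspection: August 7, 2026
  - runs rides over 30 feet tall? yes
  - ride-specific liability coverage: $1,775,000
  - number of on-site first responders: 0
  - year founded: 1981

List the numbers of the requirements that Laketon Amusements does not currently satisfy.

2, 3, 5, 6, 7, 9, 10, 11

1. third-party ride inspection 191 days ago vs limit 270 → met
2. daily inspection log audit 323 days ago vs limit 270 → not met
3. on-site first responders 0 < 3 → not met
4. restraint system inspection 200 days ago vs limit 270 → met
5. certified ride operators 1 < 3 → not met
6. ride-specific liability coverage $1,775,000 < $1,900,000 → not met
7. incidents reportable in the past year 6 > 3 → not met
8. condition 'runs water rides' does not hold → requirement n/a → met
9. general liability coverage $2,550,000 < $2,600,000 → not met
10. condition 'runs rides over 30 feet tall' holds; rides operating with open deficiencies 3 > 1 → not met
11. emergency-stop system test 34 days ago vs limit 30 → not met
Not met: 2, 3, 5, 6, 7, 9, 10, 11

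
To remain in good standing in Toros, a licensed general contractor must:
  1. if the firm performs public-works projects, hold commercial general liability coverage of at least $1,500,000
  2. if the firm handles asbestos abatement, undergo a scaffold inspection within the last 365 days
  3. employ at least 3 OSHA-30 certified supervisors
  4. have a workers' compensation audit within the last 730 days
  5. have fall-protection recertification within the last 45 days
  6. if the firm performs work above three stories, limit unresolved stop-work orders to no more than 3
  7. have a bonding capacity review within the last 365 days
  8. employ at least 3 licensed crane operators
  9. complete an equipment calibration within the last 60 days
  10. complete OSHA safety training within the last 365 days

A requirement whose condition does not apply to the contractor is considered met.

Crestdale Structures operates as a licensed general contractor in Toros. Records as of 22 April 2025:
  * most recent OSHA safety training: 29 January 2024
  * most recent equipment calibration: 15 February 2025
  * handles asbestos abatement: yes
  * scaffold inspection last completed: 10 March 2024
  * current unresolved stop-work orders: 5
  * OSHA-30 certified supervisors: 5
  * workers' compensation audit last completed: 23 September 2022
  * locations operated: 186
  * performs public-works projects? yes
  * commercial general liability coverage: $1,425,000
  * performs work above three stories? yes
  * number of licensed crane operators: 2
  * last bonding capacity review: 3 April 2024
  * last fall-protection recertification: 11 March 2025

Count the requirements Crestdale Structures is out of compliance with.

8

1. condition 'performs public-works projects' holds; commercial general liability coverage $1,425,000 < $1,500,000 → not met
2. condition 'handles asbestos abatement' holds; scaffold inspection 408 days ago vs limit 365 → not met
3. OSHA-30 certified supervisors 5 ≥ 3 → met
4. workers' compensation audit 942 days ago vs limit 730 → not met
5. fall-protection recertification 42 days ago vs limit 45 → met
6. condition 'performs work above three stories' holds; unresolved stop-work orders 5 > 3 → not met
7. bonding capacity review 384 days ago vs limit 365 → not met
8. licensed crane operators 2 < 3 → not met
9. equipment calibration 66 days ago vs limit 60 → not met
10. OSHA safety training 449 days ago vs limit 365 → not met
Not met: 8 of 10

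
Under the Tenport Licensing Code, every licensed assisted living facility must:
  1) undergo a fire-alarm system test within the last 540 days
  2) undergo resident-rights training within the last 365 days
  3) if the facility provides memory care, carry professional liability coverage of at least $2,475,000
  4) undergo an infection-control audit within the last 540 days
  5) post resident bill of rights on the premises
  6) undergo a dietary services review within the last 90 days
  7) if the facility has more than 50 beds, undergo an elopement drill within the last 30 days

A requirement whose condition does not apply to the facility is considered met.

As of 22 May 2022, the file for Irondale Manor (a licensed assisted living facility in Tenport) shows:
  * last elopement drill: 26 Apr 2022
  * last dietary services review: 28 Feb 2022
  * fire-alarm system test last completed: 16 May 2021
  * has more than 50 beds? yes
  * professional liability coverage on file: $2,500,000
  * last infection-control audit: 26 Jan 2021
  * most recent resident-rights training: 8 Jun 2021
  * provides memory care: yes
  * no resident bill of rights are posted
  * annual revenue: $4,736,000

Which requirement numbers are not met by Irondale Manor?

5

1. fire-alarm system test 371 days ago vs limit 540 → met
2. resident-rights training 348 days ago vs limit 365 → met
3. condition 'provides memory care' holds; professional liability coverage $2,500,000 ≥ $2,475,000 → met
4. infection-control audit 481 days ago vs limit 540 → met
5. resident bill of rights absent → not met
6. dietary services review 83 days ago vs limit 90 → met
7. condition 'has more than 50 beds' holds; elopement drill 26 days ago vs limit 30 → met
Not met: 5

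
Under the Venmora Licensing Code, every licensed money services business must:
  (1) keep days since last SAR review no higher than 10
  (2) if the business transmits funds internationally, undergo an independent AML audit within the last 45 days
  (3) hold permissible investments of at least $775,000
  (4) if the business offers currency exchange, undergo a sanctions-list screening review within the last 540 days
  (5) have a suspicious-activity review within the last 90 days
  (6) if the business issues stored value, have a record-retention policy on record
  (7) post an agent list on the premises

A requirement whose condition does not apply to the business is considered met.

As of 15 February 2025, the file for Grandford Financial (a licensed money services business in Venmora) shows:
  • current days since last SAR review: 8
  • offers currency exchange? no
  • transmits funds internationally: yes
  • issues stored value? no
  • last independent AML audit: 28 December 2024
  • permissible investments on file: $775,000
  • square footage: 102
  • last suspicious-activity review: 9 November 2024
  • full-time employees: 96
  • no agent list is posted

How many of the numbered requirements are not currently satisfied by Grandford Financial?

3

1. days since last SAR review 8 ≤ 10 → met
2. condition 'transmits funds internationally' holds; independent AML audit 49 days ago vs limit 45 → not met
3. permissible investments $775,000 ≥ $775,000 → met
4. condition 'offers currency exchange' does not hold → requirement n/a → met
5. suspicious-activity review 98 days ago vs limit 90 → not met
6. condition 'issues stored value' does not hold → requirement n/a → met
7. agent list absent → not met
Not met: 3 of 7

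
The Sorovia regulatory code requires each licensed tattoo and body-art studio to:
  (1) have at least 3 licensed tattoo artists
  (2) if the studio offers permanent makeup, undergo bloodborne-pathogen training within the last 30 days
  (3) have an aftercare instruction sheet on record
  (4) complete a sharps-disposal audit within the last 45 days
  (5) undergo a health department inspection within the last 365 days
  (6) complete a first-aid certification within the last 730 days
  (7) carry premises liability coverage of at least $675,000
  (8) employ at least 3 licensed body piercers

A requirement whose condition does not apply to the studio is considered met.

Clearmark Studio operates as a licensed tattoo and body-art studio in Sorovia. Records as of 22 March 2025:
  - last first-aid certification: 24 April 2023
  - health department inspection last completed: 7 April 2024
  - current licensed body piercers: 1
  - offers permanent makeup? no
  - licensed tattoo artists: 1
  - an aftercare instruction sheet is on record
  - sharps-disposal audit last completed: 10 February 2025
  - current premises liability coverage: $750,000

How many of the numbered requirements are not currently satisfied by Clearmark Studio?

2

1. licensed tattoo artists 1 < 3 → not met
2. condition 'offers permanent makeup' does not hold → requirement n/a → met
3. aftercare instruction sheet present → met
4. sharps-disposal audit 40 days ago vs limit 45 → met
5. health department inspection 349 days ago vs limit 365 → met
6. first-aid certification 698 days ago vs limit 730 → met
7. premises liability coverage $750,000 ≥ $675,000 → met
8. licensed body piercers 1 < 3 → not met
Not met: 2 of 8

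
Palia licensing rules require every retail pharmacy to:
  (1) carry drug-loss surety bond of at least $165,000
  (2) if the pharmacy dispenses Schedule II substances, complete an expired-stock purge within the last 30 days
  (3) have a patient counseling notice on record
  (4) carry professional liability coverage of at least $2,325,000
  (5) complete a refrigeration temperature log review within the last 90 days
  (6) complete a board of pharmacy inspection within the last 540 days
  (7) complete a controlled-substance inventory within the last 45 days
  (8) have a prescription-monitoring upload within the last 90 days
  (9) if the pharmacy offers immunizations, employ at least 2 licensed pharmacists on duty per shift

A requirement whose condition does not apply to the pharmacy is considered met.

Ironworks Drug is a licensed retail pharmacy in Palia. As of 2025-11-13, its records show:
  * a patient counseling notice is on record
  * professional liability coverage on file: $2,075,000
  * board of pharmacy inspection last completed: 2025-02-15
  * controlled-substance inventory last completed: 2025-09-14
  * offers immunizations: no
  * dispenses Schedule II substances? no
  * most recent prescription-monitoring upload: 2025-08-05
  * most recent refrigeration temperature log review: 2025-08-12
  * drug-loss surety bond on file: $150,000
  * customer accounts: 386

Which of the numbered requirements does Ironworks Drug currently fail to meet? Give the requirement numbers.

1. drug-loss surety bond $150,000 < $165,000 → not met
2. condition 'dispenses Schedule II substances' does not hold → requirement n/a → met
3. patient counseling notice present → met
4. professional liability coverage $2,075,000 < $2,325,000 → not met
5. refrigeration temperature log review 93 days ago vs limit 90 → not met
6. board of pharmacy inspection 271 days ago vs limit 540 → met
7. controlled-substance inventory 60 days ago vs limit 45 → not met
8. prescription-monitoring upload 100 days ago vs limit 90 → not met
9. condition 'offers immunizations' does not hold → requirement n/a → met
Not met: 1, 4, 5, 7, 8

1, 4, 5, 7, 8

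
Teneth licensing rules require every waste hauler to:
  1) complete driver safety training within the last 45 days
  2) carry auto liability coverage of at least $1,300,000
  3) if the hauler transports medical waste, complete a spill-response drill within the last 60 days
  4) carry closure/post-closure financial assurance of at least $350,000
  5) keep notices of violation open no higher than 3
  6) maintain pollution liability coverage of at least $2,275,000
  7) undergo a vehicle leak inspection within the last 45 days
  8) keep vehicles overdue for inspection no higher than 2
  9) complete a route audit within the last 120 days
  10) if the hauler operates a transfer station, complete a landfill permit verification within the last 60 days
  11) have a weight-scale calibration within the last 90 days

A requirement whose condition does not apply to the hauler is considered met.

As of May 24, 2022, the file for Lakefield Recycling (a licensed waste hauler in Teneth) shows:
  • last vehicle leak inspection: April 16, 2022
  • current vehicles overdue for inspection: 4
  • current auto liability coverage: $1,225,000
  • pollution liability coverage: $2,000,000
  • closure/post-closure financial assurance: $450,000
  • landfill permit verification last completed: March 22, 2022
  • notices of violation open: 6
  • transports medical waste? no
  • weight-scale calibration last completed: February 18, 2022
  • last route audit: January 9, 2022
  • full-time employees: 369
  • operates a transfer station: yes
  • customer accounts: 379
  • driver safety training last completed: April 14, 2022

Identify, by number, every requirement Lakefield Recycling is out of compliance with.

1. driver safety training 40 days ago vs limit 45 → met
2. auto liability coverage $1,225,000 < $1,300,000 → not met
3. condition 'transports medical waste' does not hold → requirement n/a → met
4. closure/post-closure financial assurance $450,000 ≥ $350,000 → met
5. notices of violation open 6 > 3 → not met
6. pollution liability coverage $2,000,000 < $2,275,000 → not met
7. vehicle leak inspection 38 days ago vs limit 45 → met
8. vehicles overdue for inspection 4 > 2 → not met
9. route audit 135 days ago vs limit 120 → not met
10. condition 'operates a transfer station' holds; landfill permit verification 63 days ago vs limit 60 → not met
11. weight-scale calibration 95 days ago vs limit 90 → not met
Not met: 2, 5, 6, 8, 9, 10, 11

2, 5, 6, 8, 9, 10, 11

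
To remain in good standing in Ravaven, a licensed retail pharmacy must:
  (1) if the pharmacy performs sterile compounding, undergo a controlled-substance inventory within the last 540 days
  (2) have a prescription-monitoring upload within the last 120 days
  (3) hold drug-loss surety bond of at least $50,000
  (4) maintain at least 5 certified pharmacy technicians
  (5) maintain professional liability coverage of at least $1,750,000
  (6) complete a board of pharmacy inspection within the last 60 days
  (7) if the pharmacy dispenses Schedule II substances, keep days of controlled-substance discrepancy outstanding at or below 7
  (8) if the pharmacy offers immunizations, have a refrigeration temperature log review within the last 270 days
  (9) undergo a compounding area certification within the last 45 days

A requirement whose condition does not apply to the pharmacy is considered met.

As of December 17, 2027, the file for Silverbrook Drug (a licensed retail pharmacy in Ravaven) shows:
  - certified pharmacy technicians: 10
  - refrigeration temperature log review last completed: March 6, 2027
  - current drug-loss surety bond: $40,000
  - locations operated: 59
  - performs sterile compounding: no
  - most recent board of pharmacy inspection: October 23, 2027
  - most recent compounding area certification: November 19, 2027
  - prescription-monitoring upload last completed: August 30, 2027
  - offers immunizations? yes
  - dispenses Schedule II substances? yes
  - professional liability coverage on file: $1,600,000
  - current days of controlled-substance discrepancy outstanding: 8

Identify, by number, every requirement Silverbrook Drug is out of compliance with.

1. condition 'performs sterile compounding' does not hold → requirement n/a → met
2. prescription-monitoring upload 109 days ago vs limit 120 → met
3. drug-loss surety bond $40,000 < $50,000 → not met
4. certified pharmacy technicians 10 ≥ 5 → met
5. professional liability coverage $1,600,000 < $1,750,000 → not met
6. board of pharmacy inspection 55 days ago vs limit 60 → met
7. condition 'dispenses Schedule II substances' holds; days of controlled-substance discrepancy outstanding 8 > 7 → not met
8. condition 'offers immunizations' holds; refrigeration temperature log review 286 days ago vs limit 270 → not met
9. compounding area certification 28 days ago vs limit 45 → met
Not met: 3, 5, 7, 8

3, 5, 7, 8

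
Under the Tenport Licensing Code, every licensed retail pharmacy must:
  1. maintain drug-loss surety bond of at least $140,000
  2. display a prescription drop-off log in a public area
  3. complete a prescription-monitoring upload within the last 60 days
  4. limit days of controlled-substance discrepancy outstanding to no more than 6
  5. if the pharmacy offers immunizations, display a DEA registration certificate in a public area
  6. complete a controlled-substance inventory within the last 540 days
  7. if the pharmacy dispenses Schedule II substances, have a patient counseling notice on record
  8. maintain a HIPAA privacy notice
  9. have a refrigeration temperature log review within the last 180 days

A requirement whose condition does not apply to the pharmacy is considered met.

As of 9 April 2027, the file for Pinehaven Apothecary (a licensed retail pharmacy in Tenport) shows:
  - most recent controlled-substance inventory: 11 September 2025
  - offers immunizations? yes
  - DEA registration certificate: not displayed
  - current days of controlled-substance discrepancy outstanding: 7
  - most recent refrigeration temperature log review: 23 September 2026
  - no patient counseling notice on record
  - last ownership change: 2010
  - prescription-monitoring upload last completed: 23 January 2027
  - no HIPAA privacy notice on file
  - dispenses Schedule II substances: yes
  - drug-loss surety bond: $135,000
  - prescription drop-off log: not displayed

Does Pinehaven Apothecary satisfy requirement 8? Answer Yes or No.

8. HIPAA privacy notice absent → not met

No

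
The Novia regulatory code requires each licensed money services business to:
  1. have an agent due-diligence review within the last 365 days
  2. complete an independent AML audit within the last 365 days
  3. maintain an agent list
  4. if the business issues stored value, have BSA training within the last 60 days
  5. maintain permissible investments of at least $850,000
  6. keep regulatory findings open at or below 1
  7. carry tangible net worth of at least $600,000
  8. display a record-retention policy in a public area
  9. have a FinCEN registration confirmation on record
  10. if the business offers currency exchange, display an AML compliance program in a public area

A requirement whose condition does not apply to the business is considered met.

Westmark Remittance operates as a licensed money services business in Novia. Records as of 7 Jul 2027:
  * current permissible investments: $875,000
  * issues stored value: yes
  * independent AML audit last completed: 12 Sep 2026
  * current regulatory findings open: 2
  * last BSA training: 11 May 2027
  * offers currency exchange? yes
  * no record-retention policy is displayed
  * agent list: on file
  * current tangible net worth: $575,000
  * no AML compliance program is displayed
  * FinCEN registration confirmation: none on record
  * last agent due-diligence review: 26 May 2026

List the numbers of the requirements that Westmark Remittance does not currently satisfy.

1. agent due-diligence review 407 days ago vs limit 365 → not met
2. independent AML audit 298 days ago vs limit 365 → met
3. agent list present → met
4. condition 'issues stored value' holds; BSA training 57 days ago vs limit 60 → met
5. permissible investments $875,000 ≥ $850,000 → met
6. regulatory findings open 2 > 1 → not met
7. tangible net worth $575,000 < $600,000 → not met
8. record-retention policy absent → not met
9. FinCEN registration confirmation absent → not met
10. condition 'offers currency exchange' holds; AML compliance program absent → not met
Not met: 1, 6, 7, 8, 9, 10

1, 6, 7, 8, 9, 10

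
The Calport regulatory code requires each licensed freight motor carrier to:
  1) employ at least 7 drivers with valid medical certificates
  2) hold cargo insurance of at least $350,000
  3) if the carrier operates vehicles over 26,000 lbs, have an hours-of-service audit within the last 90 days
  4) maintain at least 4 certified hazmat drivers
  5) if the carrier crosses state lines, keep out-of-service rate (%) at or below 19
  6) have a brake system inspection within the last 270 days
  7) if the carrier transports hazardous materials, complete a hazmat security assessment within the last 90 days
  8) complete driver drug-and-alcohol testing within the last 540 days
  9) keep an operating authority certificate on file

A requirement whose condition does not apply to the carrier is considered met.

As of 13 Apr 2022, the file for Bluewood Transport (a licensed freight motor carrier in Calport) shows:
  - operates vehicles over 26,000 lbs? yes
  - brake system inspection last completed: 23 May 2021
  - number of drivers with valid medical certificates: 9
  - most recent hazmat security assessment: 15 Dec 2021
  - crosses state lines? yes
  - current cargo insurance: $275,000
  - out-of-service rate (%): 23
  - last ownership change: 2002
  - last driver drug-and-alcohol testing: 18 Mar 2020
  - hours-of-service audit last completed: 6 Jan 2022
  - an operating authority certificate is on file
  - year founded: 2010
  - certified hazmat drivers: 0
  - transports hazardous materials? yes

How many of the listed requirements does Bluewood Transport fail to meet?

1. drivers with valid medical certificates 9 ≥ 7 → met
2. cargo insurance $275,000 < $350,000 → not met
3. condition 'operates vehicles over 26,000 lbs' holds; hours-of-service audit 97 days ago vs limit 90 → not met
4. certified hazmat drivers 0 < 4 → not met
5. condition 'crosses state lines' holds; out-of-service rate (%) 23 > 19 → not met
6. brake system inspection 325 days ago vs limit 270 → not met
7. condition 'transports hazardous materials' holds; hazmat security assessment 119 days ago vs limit 90 → not met
8. driver drug-and-alcohol testing 756 days ago vs limit 540 → not met
9. operating authority certificate present → met
Not met: 7 of 9

7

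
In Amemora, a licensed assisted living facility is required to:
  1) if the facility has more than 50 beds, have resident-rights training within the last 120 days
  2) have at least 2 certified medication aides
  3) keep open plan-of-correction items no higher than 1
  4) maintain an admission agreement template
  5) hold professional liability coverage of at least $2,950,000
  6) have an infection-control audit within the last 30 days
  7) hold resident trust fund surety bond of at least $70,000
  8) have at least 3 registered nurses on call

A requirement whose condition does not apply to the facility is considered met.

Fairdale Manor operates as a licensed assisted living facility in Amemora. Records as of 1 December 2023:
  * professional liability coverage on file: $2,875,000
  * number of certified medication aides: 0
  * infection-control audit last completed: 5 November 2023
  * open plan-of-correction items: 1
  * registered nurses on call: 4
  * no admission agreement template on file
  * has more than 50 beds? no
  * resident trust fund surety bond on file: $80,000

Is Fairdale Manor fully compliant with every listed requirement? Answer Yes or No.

1. condition 'has more than 50 beds' does not hold → requirement n/a → met
2. certified medication aides 0 < 2 → not met
3. open plan-of-correction items 1 ≤ 1 → met
4. admission agreement template absent → not met
5. professional liability coverage $2,875,000 < $2,950,000 → not met
6. infection-control audit 26 days ago vs limit 30 → met
7. resident trust fund surety bond $80,000 ≥ $70,000 → met
8. registered nurses on call 4 ≥ 3 → met
Not met: 2, 4, 5

No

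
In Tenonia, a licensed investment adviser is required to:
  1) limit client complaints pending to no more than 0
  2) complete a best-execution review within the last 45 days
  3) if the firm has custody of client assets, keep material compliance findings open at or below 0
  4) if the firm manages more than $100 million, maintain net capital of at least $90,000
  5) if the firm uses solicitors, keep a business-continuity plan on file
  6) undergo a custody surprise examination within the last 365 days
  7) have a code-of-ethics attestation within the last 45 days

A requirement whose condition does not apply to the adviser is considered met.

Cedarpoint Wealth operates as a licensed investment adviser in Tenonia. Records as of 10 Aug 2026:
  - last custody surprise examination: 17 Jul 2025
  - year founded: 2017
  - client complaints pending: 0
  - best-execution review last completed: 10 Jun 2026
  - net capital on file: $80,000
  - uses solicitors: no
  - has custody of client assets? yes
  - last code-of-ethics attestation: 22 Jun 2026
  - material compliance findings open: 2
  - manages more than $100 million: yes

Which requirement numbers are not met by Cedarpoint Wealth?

1. client complaints pending 0 ≤ 0 → met
2. best-execution review 61 days ago vs limit 45 → not met
3. condition 'has custody of client assets' holds; material compliance findings open 2 > 0 → not met
4. condition 'manages more than $100 million' holds; net capital $80,000 < $90,000 → not met
5. condition 'uses solicitors' does not hold → requirement n/a → met
6. custody surprise examination 389 days ago vs limit 365 → not met
7. code-of-ethics attestation 49 days ago vs limit 45 → not met
Not met: 2, 3, 4, 6, 7

2, 3, 4, 6, 7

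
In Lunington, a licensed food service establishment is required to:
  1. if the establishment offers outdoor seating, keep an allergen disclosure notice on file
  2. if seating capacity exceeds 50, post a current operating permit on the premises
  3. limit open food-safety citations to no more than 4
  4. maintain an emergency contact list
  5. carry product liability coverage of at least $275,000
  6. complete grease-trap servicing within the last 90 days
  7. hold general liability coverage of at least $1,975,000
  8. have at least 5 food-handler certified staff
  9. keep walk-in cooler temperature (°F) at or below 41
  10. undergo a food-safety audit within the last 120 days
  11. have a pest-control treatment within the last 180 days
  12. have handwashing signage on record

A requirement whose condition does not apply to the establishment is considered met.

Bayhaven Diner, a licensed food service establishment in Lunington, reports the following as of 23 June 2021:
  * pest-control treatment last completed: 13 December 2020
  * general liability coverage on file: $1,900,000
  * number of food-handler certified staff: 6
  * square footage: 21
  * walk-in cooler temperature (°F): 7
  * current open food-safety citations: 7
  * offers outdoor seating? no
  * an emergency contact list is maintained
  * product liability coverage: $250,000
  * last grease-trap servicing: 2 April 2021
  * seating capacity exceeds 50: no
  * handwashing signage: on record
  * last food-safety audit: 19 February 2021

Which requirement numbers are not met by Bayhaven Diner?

3, 5, 7, 10, 11

1. condition 'offers outdoor seating' does not hold → requirement n/a → met
2. condition 'seating capacity exceeds 50' does not hold → requirement n/a → met
3. open food-safety citations 7 > 4 → not met
4. emergency contact list present → met
5. product liability coverage $250,000 < $275,000 → not met
6. grease-trap servicing 82 days ago vs limit 90 → met
7. general liability coverage $1,900,000 < $1,975,000 → not met
8. food-handler certified staff 6 ≥ 5 → met
9. walk-in cooler temperature (°F) 7 ≤ 41 → met
10. food-safety audit 124 days ago vs limit 120 → not met
11. pest-control treatment 192 days ago vs limit 180 → not met
12. handwashing signage present → met
Not met: 3, 5, 7, 10, 11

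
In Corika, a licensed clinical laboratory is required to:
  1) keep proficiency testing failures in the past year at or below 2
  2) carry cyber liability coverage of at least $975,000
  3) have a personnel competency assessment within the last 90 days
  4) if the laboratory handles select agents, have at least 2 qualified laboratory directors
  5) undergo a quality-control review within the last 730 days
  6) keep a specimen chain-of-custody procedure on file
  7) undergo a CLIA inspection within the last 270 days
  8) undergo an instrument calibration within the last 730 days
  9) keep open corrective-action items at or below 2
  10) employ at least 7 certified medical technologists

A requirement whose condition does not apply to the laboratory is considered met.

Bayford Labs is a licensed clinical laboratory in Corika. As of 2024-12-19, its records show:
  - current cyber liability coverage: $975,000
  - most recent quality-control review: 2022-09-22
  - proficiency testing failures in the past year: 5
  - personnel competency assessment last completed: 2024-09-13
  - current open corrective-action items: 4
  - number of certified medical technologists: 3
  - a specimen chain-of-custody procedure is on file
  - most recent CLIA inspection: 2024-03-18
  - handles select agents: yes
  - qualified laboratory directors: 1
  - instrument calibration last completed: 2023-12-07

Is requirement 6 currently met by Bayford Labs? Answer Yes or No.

Yes

6. specimen chain-of-custody procedure present → met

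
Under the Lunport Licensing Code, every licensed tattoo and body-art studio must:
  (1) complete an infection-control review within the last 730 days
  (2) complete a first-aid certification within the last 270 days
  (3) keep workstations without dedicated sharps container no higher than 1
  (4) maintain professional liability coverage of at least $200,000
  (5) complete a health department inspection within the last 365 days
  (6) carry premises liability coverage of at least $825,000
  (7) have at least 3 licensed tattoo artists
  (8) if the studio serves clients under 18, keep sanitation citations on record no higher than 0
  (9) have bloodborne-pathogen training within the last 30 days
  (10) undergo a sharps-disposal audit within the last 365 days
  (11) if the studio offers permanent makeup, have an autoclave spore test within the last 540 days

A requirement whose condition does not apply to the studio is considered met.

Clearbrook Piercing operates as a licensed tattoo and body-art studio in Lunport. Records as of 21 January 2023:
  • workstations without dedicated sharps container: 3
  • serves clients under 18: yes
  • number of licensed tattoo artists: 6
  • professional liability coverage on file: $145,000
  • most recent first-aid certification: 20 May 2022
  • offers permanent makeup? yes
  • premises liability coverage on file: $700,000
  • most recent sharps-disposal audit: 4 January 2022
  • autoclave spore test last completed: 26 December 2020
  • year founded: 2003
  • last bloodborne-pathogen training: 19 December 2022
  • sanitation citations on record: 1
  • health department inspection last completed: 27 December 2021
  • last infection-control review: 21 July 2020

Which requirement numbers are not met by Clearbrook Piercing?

1, 3, 4, 5, 6, 8, 9, 10, 11

1. infection-control review 914 days ago vs limit 730 → not met
2. first-aid certification 246 days ago vs limit 270 → met
3. workstations without dedicated sharps container 3 > 1 → not met
4. professional liability coverage $145,000 < $200,000 → not met
5. health department inspection 390 days ago vs limit 365 → not met
6. premises liability coverage $700,000 < $825,000 → not met
7. licensed tattoo artists 6 ≥ 3 → met
8. condition 'serves clients under 18' holds; sanitation citations on record 1 > 0 → not met
9. bloodborne-pathogen training 33 days ago vs limit 30 → not met
10. sharps-disposal audit 382 days ago vs limit 365 → not met
11. condition 'offers permanent makeup' holds; autoclave spore test 756 days ago vs limit 540 → not met
Not met: 1, 3, 4, 5, 6, 8, 9, 10, 11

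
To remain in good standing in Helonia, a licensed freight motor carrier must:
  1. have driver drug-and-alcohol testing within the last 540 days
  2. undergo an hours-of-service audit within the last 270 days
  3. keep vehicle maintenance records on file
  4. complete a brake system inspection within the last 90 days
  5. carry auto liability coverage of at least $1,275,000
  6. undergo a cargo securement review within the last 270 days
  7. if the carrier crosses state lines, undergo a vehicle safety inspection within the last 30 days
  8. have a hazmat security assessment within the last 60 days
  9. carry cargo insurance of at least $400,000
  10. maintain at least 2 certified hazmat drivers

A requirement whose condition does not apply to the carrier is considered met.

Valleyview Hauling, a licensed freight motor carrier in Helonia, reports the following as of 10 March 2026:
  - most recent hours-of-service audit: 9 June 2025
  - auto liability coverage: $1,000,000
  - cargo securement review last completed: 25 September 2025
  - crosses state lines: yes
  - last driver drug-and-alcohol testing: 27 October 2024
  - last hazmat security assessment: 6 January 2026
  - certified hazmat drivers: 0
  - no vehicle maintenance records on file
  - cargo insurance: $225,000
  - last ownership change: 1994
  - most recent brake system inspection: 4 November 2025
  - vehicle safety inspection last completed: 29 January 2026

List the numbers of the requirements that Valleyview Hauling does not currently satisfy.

1. driver drug-and-alcohol testing 499 days ago vs limit 540 → met
2. hours-of-service audit 274 days ago vs limit 270 → not met
3. vehicle maintenance records absent → not met
4. brake system inspection 126 days ago vs limit 90 → not met
5. auto liability coverage $1,000,000 < $1,275,000 → not met
6. cargo securement review 166 days ago vs limit 270 → met
7. condition 'crosses state lines' holds; vehicle safety inspection 40 days ago vs limit 30 → not met
8. hazmat security assessment 63 days ago vs limit 60 → not met
9. cargo insurance $225,000 < $400,000 → not met
10. certified hazmat drivers 0 < 2 → not met
Not met: 2, 3, 4, 5, 7, 8, 9, 10

2, 3, 4, 5, 7, 8, 9, 10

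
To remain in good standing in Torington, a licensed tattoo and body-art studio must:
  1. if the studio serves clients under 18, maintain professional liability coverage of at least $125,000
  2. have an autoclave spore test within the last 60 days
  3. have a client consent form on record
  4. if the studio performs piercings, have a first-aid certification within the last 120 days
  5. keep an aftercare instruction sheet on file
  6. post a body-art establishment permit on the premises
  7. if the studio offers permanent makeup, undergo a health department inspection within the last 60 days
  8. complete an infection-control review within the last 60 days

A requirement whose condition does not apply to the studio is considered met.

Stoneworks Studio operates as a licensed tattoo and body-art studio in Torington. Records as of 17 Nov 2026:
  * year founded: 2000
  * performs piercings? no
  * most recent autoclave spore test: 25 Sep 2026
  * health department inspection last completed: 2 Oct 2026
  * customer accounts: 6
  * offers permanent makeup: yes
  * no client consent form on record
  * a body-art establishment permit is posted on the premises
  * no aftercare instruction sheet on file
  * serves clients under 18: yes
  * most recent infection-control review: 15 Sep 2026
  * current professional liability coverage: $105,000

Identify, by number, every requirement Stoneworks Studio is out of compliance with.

1. condition 'serves clients under 18' holds; professional liability coverage $105,000 < $125,000 → not met
2. autoclave spore test 53 days ago vs limit 60 → met
3. client consent form absent → not met
4. condition 'performs piercings' does not hold → requirement n/a → met
5. aftercare instruction sheet absent → not met
6. body-art establishment permit present → met
7. condition 'offers permanent makeup' holds; health department inspection 46 days ago vs limit 60 → met
8. infection-control review 63 days ago vs limit 60 → not met
Not met: 1, 3, 5, 8

1, 3, 5, 8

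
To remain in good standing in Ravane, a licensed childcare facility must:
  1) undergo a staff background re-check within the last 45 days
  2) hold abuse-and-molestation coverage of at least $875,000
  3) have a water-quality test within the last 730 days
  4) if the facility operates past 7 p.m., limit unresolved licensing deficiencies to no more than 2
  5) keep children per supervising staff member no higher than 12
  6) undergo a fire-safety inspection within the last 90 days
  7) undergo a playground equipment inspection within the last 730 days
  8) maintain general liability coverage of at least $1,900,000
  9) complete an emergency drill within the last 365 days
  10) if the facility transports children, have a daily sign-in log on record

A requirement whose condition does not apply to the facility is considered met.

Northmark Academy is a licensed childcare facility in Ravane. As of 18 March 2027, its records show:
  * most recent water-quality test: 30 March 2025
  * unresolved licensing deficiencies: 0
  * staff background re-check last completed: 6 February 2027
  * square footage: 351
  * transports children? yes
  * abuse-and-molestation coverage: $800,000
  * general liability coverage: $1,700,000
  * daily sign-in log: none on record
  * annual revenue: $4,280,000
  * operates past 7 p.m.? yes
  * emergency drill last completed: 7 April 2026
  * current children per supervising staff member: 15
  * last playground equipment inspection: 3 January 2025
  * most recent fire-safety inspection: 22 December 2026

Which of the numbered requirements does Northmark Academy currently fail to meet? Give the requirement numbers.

2, 5, 7, 8, 10

1. staff background re-check 40 days ago vs limit 45 → met
2. abuse-and-molestation coverage $800,000 < $875,000 → not met
3. water-quality test 718 days ago vs limit 730 → met
4. condition 'operates past 7 p.m.' holds; unresolved licensing deficiencies 0 ≤ 2 → met
5. children per supervising staff member 15 > 12 → not met
6. fire-safety inspection 86 days ago vs limit 90 → met
7. playground equipment inspection 804 days ago vs limit 730 → not met
8. general liability coverage $1,700,000 < $1,900,000 → not met
9. emergency drill 345 days ago vs limit 365 → met
10. condition 'transports children' holds; daily sign-in log absent → not met
Not met: 2, 5, 7, 8, 10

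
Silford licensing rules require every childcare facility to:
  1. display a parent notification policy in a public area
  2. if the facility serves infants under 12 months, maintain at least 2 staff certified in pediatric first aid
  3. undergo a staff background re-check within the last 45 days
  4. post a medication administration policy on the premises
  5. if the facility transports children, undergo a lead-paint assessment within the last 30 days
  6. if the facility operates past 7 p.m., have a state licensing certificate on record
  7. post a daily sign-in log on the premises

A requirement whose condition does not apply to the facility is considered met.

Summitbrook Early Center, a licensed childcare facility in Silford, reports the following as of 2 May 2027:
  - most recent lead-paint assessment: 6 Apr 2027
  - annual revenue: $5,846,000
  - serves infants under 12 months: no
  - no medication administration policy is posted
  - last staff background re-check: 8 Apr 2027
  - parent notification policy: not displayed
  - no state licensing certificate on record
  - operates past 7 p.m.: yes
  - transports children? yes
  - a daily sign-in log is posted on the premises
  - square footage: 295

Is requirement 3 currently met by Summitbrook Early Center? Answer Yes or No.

Yes

3. staff background re-check 24 days ago vs limit 45 → met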